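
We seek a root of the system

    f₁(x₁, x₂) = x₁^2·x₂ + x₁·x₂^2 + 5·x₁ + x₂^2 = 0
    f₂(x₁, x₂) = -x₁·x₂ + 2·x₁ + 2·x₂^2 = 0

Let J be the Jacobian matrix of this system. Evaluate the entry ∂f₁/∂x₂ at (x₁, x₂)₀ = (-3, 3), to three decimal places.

∂f₁/∂x₂ = x₁^2 + 2·x₁·x₂ + 2·x₂.
At (-3, 3) this is -3.000.

-3.000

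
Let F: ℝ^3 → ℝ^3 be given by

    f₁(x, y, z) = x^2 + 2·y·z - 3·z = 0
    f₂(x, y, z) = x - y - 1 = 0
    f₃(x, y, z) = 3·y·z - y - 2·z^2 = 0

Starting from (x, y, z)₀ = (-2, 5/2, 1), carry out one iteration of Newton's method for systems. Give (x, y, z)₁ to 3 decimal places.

At (-2, 5/2, 1): F = (6.000, -5.500, 3.000).
Jacobian J = [[2·x, 2·z, 2·y - 3], [1, -1, 0], [0, 3·z - 1, 3·y - 4·z]].
At the point, J = [[-4.000, 2.000, 2.000], [1.000, -1.000, 0.000], [0.000, 2.000, 3.500]] (det J = 11.000).
Solving J·Δ = −F gives Δ = (-0.136, -5.636, 2.364).
Then the next iterate is (x, y, z)₁ = (-2.136, -3.136, 3.364).

(-2.136, -3.136, 3.364)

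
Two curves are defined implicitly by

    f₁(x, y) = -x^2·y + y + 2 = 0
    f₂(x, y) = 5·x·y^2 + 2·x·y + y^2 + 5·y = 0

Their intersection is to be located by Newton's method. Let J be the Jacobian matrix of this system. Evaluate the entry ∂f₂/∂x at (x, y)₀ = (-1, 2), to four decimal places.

24.0000

∂f₂/∂x = 5·y^2 + 2·y.
At (-1, 2) this is 24.0000.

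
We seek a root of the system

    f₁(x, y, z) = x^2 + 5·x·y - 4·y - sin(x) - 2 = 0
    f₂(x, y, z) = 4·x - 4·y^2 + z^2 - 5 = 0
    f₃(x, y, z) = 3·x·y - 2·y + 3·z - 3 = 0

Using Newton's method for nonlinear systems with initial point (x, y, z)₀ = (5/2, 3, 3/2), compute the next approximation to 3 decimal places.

At (5/2, 3, 3/2): F = (29.15153, -28.750, 18.000).
Jacobian J = [[2·x + 5·y - cos(x), 5·x - 4, 0], [4, -8·y, 2·z], [3·y, 3·x - 2, 3]].
At the point, J = [[20.80114, 8.500, 0.000], [4.000, -24.000, 3.000], [9.000, 5.500, 3.000]] (det J = -1713.40121).
Solving J·Δ = −F gives Δ = (-0.810, -1.447, -0.916).
Then the next iterate is (x, y, z)₁ = (1.690, 1.553, 0.584).

(1.690, 1.553, 0.584)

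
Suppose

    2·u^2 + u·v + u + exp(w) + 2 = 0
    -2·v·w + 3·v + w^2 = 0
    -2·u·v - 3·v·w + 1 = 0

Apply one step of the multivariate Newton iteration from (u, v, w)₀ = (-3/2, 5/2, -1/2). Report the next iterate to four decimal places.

At (-3/2, 5/2, -1/2): F = (1.856531, 10.2500, 12.2500).
Jacobian J = [[4·u + v + 1, u, exp(w)], [0, -2·w + 3, -2·v + 2·w], [-2·v, -2·u - 3·w, -3·v]].
At the point, J = [[-2.5000, -1.5000, 0.606531], [0.0000, 4.0000, -6.0000], [-5.0000, 4.5000, -7.5000]] (det J = -25.369387).
Solving J·Δ = −F gives Δ = (-0.4878, 3.7533, 4.2105).
Then the next iterate is (u, v, w)₁ = (-1.9878, 6.2533, 3.7105).

(-1.9878, 6.2533, 3.7105)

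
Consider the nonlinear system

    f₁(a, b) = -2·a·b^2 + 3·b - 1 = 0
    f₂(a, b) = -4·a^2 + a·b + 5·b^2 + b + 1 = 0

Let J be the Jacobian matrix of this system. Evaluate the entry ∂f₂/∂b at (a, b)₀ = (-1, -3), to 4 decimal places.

-30.0000

∂f₂/∂b = a + 10·b + 1.
At (-1, -3) this is -30.0000.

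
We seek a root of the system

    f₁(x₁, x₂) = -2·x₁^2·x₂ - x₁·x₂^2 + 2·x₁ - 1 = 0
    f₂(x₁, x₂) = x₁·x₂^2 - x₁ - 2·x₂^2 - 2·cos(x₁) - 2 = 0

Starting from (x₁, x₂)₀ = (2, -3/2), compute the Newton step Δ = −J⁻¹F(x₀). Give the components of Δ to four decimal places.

At (2, -3/2): F = (10.5000, -3.167706).
Jacobian J = [[-4·x₁·x₂ - x₂^2 + 2, -2·x₁^2 - 2·x₁·x₂], [x₂^2 + 2·sin(x₁) - 1, 2·x₁·x₂ - 4·x₂]].
At the point, J = [[11.7500, -2.0000], [3.068595, 0.0000]] (det J = 6.137190).
Solving J·Δ = −F gives Δ = (1.0323, 11.3148).

(1.0323, 11.3148)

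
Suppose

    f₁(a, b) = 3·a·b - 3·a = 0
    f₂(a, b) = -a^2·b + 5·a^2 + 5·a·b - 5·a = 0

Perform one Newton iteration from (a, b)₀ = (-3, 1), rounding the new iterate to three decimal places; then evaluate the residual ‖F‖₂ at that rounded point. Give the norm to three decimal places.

At (-3, 1): F = (0.000, 36.000).
Jacobian J = [[3·b - 3, 3·a], [-2·a·b + 10·a + 5·b - 5, -a^2 + 5·a]].
At the point, J = [[0.000, -9.000], [-24.000, -24.000]] (det J = -216.000).
Solving J·Δ = −F gives Δ = (1.500, 0.000).
Then the next iterate is (a, b)₁ = (-1.500, 1.000).
Re-evaluating at (-1.500, 1.000): F = (0.000, 9.000), so ‖F‖₂ = 9.000.

9.000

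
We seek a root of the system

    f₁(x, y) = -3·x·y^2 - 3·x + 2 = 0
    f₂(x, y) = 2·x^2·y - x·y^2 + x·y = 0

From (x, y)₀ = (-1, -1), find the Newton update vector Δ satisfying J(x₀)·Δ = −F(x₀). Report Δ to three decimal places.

At (-1, -1): F = (8.000, 0.000).
Jacobian J = [[-3·y^2 - 3, -6·x·y], [4·x·y - y^2 + y, 2·x^2 - 2·x·y + x]].
At the point, J = [[-6.000, -6.000], [2.000, -1.000]] (det J = 18.000).
Solving J·Δ = −F gives Δ = (0.444, 0.889).

(0.444, 0.889)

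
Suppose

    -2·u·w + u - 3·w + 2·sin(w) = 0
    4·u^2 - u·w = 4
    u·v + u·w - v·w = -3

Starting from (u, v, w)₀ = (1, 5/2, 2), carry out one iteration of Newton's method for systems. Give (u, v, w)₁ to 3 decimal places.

At (1, 5/2, 2): F = (-7.18141, -2.000, 2.500).
Jacobian J = [[-2·w + 1, 0, -2·u + 2·cos(w) - 3], [8·u - w, 0, -u], [v + w, u - w, u - v]].
At the point, J = [[-3.000, 0.000, -5.83229], [6.000, 0.000, -1.000], [4.500, -1.000, -1.500]] (det J = 37.99376).
Solving J·Δ = −F gives Δ = (0.118, 4.969, -1.292).
Then the next iterate is (u, v, w)₁ = (1.118, 7.469, 0.708).

(1.118, 7.469, 0.708)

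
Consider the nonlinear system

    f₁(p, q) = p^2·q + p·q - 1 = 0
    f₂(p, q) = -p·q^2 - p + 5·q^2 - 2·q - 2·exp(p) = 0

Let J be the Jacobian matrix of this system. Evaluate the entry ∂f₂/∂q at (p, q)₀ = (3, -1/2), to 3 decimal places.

∂f₂/∂q = -2·p·q + 10·q - 2.
At (3, -1/2) this is -4.000.

-4.000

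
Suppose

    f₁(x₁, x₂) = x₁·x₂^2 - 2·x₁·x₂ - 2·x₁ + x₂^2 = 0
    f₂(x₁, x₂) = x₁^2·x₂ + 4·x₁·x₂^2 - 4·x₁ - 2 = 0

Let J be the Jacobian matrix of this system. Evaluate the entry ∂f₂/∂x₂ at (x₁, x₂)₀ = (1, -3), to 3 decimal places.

-23.000

∂f₂/∂x₂ = x₁^2 + 8·x₁·x₂.
At (1, -3) this is -23.000.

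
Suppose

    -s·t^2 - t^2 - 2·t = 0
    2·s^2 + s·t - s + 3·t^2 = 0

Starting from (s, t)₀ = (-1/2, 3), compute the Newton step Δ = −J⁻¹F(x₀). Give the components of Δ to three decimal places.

At (-1/2, 3): F = (-10.500, 26.500).
Jacobian J = [[-t^2, -2·s·t - 2·t - 2], [4·s + t - 1, s + 6·t]].
At the point, J = [[-9.000, -5.000], [0.000, 17.500]] (det J = -157.500).
Solving J·Δ = −F gives Δ = (-0.325, -1.514).

(-0.325, -1.514)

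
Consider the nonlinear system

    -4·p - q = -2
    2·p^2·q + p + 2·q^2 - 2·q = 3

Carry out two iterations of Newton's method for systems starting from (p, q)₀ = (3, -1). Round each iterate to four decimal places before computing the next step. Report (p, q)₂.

At (3, -1): F = (-9.0000, -14.0000).
Jacobian J = [[-4, -1], [4·p·q + 1, 2·p^2 + 4·q - 2]].
At the point, J = [[-4.0000, -1.0000], [-11.0000, 12.0000]] (det J = -59.0000).
Solving J·Δ = −F gives Δ = (-2.0678, -0.7288).
Then the next iterate is (p, q)₁ = (0.9322, -1.7288).
Round to (0.9322, -1.7288) and repeat: F = (0.0000, 4.362655), J = [[-4.0000, -1.0000], [-5.446349, -7.177206]].
Δ = (-0.1875, 0.7502), so (p, q)₂ = (0.7447, -0.9786).

(0.7447, -0.9786)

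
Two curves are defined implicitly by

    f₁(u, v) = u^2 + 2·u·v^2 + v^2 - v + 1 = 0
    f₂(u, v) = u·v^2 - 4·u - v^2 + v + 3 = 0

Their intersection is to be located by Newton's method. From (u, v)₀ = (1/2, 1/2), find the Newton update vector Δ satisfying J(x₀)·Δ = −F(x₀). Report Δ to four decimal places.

(0.1667, -1.5000)

At (1/2, 1/2): F = (1.2500, 1.3750).
Jacobian J = [[2·u + 2·v^2, 4·u·v + 2·v - 1], [v^2 - 4, 2·u·v - 2·v + 1]].
At the point, J = [[1.5000, 1.0000], [-3.7500, 0.5000]] (det J = 4.5000).
Solving J·Δ = −F gives Δ = (0.1667, -1.5000).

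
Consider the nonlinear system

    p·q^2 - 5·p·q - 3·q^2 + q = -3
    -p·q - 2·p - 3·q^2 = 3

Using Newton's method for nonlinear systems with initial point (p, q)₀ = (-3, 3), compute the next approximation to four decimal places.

At (-3, 3): F = (-3.0000, -15.0000).
Jacobian J = [[q^2 - 5·q, 2·p·q - 5·p - 6·q + 1], [-q - 2, -p - 6·q]].
At the point, J = [[-6.0000, -20.0000], [-5.0000, -15.0000]] (det J = -10.0000).
Solving J·Δ = −F gives Δ = (-25.5000, 7.5000).
Then the next iterate is (p, q)₁ = (-28.5000, 10.5000).

(-28.5000, 10.5000)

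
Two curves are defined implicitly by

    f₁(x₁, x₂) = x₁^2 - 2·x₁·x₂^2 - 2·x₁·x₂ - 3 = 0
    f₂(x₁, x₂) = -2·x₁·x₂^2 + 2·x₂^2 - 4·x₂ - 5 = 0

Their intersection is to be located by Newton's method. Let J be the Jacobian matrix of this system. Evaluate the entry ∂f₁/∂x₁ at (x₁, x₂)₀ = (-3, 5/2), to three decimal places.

∂f₁/∂x₁ = 2·x₁ - 2·x₂^2 - 2·x₂.
At (-3, 5/2) this is -23.500.

-23.500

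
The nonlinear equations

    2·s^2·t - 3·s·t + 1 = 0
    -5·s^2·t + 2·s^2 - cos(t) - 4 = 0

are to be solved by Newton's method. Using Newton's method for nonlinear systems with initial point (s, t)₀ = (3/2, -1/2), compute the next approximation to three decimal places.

(2.167, 0.715)

At (3/2, -1/2): F = (1.000, 5.24742).
Jacobian J = [[4·s·t - 3·t, 2·s^2 - 3·s], [-10·s·t + 4·s, -5·s^2 + sin(t)]].
At the point, J = [[-1.500, 0.000], [13.500, -11.72943]] (det J = 17.59414).
Solving J·Δ = −F gives Δ = (0.667, 1.215).
Then the next iterate is (s, t)₁ = (2.167, 0.715).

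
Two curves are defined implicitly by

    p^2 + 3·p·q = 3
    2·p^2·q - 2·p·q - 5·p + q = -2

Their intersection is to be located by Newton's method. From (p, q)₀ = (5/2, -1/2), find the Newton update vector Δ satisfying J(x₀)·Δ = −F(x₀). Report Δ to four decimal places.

(-1.0938, 0.5771)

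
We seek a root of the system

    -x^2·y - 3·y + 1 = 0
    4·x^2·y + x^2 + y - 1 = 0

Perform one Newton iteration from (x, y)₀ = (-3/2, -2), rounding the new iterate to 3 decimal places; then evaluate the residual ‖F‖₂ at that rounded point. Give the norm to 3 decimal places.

10.828

At (-3/2, -2): F = (11.500, -18.750).
Jacobian J = [[-2·x·y, -x^2 - 3], [8·x·y + 2·x, 4·x^2 + 1]].
At the point, J = [[-6.000, -5.250], [21.000, 10.000]] (det J = 50.250).
Solving J·Δ = −F gives Δ = (-0.330, 2.567).
Then the next iterate is (x, y)₁ = (-1.830, 0.567).
Re-evaluating at (-1.830, 0.567): F = (-2.59983, 10.51121), so ‖F‖₂ = 10.828.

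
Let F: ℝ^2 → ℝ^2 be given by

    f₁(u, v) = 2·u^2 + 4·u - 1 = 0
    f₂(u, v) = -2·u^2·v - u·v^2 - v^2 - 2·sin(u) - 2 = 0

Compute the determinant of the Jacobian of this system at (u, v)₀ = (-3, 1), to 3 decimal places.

112.000

J = [[4·u + 4, 0], [-4·u·v - v^2 - 2·cos(u), -2·u^2 - 2·u·v - 2·v]].
At the point, J = [[-8.000, 0.000], [12.97998, -14.000]].
det J = 112.000.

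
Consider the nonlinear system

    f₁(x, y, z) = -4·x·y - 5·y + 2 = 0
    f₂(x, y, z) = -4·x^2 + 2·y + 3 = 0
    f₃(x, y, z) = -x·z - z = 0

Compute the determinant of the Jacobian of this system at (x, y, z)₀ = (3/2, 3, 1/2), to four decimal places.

J = [[-4·y, -4·x - 5, 0], [-8·x, 2, 0], [-z, 0, -x - 1]].
At the point, J = [[-12.0000, -11.0000, 0.0000], [-12.0000, 2.0000, 0.0000], [-0.5000, 0.0000, -2.5000]].
det J = 390.0000.

390.0000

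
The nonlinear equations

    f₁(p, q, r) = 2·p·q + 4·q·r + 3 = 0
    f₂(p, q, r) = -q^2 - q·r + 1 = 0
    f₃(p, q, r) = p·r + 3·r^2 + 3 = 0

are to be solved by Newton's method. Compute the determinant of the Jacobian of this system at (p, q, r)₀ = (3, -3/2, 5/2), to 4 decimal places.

40.5000

J = [[2·q, 2·p + 4·r, 4·q], [0, -2·q - r, -q], [r, 0, p + 6·r]].
At the point, J = [[-3.0000, 16.0000, -6.0000], [0.0000, 0.5000, 1.5000], [2.5000, 0.0000, 18.0000]].
det J = 40.5000.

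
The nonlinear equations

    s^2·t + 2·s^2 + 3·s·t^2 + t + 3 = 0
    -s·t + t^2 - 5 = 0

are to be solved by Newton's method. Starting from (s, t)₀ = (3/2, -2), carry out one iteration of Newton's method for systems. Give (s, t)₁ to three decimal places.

(-0.555, -2.384)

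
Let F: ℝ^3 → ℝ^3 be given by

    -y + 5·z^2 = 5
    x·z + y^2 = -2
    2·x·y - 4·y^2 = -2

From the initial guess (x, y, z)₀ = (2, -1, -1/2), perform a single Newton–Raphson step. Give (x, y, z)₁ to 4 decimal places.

(1.6667, -0.5556, -1.1389)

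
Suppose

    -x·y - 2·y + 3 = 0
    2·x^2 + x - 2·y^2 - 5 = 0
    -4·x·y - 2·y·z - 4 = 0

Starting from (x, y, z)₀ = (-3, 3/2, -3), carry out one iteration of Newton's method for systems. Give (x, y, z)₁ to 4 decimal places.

(-1.3750, -0.5625, -10.9583)

At (-3, 3/2, -3): F = (4.5000, 5.5000, 23.0000).
Jacobian J = [[-y, -x - 2, 0], [4·x + 1, -4·y, 0], [-4·y, -4·x - 2·z, -2·y]].
At the point, J = [[-1.5000, 1.0000, 0.0000], [-11.0000, -6.0000, 0.0000], [-6.0000, 18.0000, -3.0000]] (det J = -60.0000).
Solving J·Δ = −F gives Δ = (1.6250, -2.0625, -7.9583).
Then the next iterate is (x, y, z)₁ = (-1.3750, -0.5625, -10.9583).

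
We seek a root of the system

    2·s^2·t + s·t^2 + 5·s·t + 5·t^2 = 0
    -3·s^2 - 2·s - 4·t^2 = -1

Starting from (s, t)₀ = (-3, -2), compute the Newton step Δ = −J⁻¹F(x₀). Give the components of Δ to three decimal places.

(0.402, 1.848)

At (-3, -2): F = (2.000, -36.000).
Jacobian J = [[4·s·t + t^2 + 5·t, 2·s^2 + 2·s·t + 5·s + 10·t], [-6·s - 2, -8·t]].
At the point, J = [[18.000, -5.000], [16.000, 16.000]] (det J = 368.000).
Solving J·Δ = −F gives Δ = (0.402, 1.848).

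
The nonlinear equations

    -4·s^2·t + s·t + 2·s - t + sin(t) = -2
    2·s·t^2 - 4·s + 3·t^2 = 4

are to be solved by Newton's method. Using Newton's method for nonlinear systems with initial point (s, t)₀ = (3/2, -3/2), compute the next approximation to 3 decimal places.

(0.673, -1.329)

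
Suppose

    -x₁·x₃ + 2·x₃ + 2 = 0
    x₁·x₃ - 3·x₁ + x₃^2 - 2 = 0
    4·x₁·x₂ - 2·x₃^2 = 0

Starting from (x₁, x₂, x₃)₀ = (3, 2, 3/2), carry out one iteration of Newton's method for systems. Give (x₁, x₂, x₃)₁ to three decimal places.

(2.881, 0.794, 2.179)

At (3, 2, 3/2): F = (0.500, -4.250, 19.500).
Jacobian J = [[-x₃, 0, -x₁ + 2], [x₃ - 3, 0, x₁ + 2·x₃], [4·x₂, 4·x₁, -4·x₃]].
At the point, J = [[-1.500, 0.000, -1.000], [-1.500, 0.000, 6.000], [8.000, 12.000, -6.000]] (det J = 126.000).
Solving J·Δ = −F gives Δ = (-0.119, -1.206, 0.679).
Then the next iterate is (x₁, x₂, x₃)₁ = (2.881, 0.794, 2.179).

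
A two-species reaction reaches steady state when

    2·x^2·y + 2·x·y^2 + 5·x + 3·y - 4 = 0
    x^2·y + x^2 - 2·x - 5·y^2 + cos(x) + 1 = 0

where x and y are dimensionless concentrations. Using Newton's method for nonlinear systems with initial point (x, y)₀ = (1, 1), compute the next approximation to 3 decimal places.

(0.627, 0.568)

At (1, 1): F = (8.000, -3.45970).
Jacobian J = [[4·x·y + 2·y^2 + 5, 2·x^2 + 4·x·y + 3], [2·x·y + 2·x - sin(x) - 2, x^2 - 10·y]].
At the point, J = [[11.000, 9.000], [1.15853, -9.000]] (det J = -109.42676).
Solving J·Δ = −F gives Δ = (-0.373, -0.432).
Then the next iterate is (x, y)₁ = (0.627, 0.568).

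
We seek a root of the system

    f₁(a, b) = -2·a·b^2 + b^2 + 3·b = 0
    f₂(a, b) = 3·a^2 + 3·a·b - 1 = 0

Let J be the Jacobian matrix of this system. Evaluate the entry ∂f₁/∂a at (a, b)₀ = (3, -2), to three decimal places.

-8.000

∂f₁/∂a = -2·b^2.
At (3, -2) this is -8.000.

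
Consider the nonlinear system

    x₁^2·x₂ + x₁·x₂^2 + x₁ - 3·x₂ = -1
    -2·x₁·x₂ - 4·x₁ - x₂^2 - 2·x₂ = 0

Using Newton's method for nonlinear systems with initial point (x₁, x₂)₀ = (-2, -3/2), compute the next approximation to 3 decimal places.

At (-2, -3/2): F = (-7.000, 2.750).
Jacobian J = [[2·x₁·x₂ + x₂^2 + 1, x₁^2 + 2·x₁·x₂ - 3], [-2·x₂ - 4, -2·x₁ - 2·x₂ - 2]].
At the point, J = [[9.250, 7.000], [-1.000, 5.000]] (det J = 53.250).
Solving J·Δ = −F gives Δ = (1.019, -0.346).
Then the next iterate is (x₁, x₂)₁ = (-0.981, -1.846).

(-0.981, -1.846)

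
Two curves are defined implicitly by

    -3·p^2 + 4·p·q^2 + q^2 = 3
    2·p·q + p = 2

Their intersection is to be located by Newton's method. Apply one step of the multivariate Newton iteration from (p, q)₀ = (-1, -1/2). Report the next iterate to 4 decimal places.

(0.3929, -1.5000)

At (-1, -1/2): F = (-6.7500, -2.0000).
Jacobian J = [[-6·p + 4·q^2, 8·p·q + 2·q], [2·q + 1, 2·p]].
At the point, J = [[7.0000, 3.0000], [0.0000, -2.0000]] (det J = -14.0000).
Solving J·Δ = −F gives Δ = (1.3929, -1.0000).
Then the next iterate is (p, q)₁ = (0.3929, -1.5000).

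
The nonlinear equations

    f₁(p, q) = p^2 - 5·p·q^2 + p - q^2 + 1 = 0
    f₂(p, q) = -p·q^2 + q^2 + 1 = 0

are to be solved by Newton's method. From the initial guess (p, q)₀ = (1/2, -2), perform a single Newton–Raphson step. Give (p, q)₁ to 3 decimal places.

(0.690, -0.880)

At (1/2, -2): F = (-12.250, 3.000).
Jacobian J = [[2·p - 5·q^2 + 1, -10·p·q - 2·q], [-q^2, -2·p·q + 2·q]].
At the point, J = [[-18.000, 14.000], [-4.000, -2.000]] (det J = 92.000).
Solving J·Δ = −F gives Δ = (0.190, 1.120).
Then the next iterate is (p, q)₁ = (0.690, -0.880).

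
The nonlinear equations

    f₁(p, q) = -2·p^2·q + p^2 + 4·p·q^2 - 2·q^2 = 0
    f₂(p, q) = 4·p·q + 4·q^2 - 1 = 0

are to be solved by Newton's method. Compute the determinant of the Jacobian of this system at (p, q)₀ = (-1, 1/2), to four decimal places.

16.0000

J = [[-4·p·q + 2·p + 4·q^2, -2·p^2 + 8·p·q - 4·q], [4·q, 4·p + 8·q]].
At the point, J = [[1.0000, -8.0000], [2.0000, 0.0000]].
det J = 16.0000.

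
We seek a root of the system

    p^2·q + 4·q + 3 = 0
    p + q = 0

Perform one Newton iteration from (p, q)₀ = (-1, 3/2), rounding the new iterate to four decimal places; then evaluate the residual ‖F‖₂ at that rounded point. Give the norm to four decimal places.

3.0000

At (-1, 3/2): F = (10.5000, 0.5000).
Jacobian J = [[2·p·q, p^2 + 4], [1, 1]].
At the point, J = [[-3.0000, 5.0000], [1.0000, 1.0000]] (det J = -8.0000).
Solving J·Δ = −F gives Δ = (1.0000, -1.5000).
Then the next iterate is (p, q)₁ = (0.0000, 0.0000).
Re-evaluating at (0.0000, 0.0000): F = (3.0000, 0.0000), so ‖F‖₂ = 3.0000.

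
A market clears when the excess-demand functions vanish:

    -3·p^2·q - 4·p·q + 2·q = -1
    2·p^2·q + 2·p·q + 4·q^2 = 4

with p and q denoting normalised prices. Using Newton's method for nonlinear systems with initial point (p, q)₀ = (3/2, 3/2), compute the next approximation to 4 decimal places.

(1.0214, 0.9612)

At (3/2, 3/2): F = (-15.1250, 16.2500).
Jacobian J = [[-6·p·q - 4·q, -3·p^2 - 4·p + 2], [4·p·q + 2·q, 2·p^2 + 2·p + 8·q]].
At the point, J = [[-19.5000, -10.7500], [12.0000, 19.5000]] (det J = -251.2500).
Solving J·Δ = −F gives Δ = (-0.4786, -0.5388).
Then the next iterate is (p, q)₁ = (1.0214, 0.9612).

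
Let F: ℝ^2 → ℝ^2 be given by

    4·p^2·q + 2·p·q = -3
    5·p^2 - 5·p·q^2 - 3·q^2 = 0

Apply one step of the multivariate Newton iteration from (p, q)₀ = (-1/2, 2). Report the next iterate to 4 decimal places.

At (-1/2, 2): F = (3.0000, -0.7500).
Jacobian J = [[8·p·q + 2·q, 4·p^2 + 2·p], [10·p - 5·q^2, -10·p·q - 6·q]].
At the point, J = [[-4.0000, 0.0000], [-25.0000, -2.0000]] (det J = 8.0000).
Solving J·Δ = −F gives Δ = (0.7500, -9.7500).
Then the next iterate is (p, q)₁ = (0.2500, -7.7500).

(0.2500, -7.7500)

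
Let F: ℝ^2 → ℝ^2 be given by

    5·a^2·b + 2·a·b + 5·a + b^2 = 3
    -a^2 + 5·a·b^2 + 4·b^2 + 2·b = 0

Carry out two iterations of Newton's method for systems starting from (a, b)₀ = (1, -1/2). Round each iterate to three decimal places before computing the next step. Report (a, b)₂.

At (1, -1/2): F = (-1.250, 0.250).
Jacobian J = [[10·a·b + 2·b + 5, 5·a^2 + 2·a + 2·b], [-2·a + 5·b^2, 10·a·b + 8·b + 2]].
At the point, J = [[-1.000, 6.000], [-0.750, -7.000]] (det J = 11.500).
Solving J·Δ = −F gives Δ = (-0.630, 0.103).
Then the next iterate is (a, b)₁ = (0.370, -0.397).
Round to (0.370, -0.397) and repeat: F = (-1.55792, -0.00889), J = [[2.73710, 0.63050], [0.04805, -2.64490]].
Δ = (0.568, 0.007), so (a, b)₂ = (0.938, -0.390).

(0.938, -0.390)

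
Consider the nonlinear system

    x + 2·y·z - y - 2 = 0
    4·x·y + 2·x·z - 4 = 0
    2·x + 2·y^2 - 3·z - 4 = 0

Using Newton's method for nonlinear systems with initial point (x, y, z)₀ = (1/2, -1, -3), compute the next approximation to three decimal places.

(-0.172, -0.910, -0.902)

At (1/2, -1, -3): F = (5.500, -9.000, 8.000).
Jacobian J = [[1, 2·z - 1, 2·y], [4·y + 2·z, 4·x, 2·x], [2, 4·y, -3]].
At the point, J = [[1.000, -7.000, -2.000], [-10.000, 2.000, 1.000], [2.000, -4.000, -3.000]] (det J = 122.000).
Solving J·Δ = −F gives Δ = (-0.672, 0.090, 2.098).
Then the next iterate is (x, y, z)₁ = (-0.172, -0.910, -0.902).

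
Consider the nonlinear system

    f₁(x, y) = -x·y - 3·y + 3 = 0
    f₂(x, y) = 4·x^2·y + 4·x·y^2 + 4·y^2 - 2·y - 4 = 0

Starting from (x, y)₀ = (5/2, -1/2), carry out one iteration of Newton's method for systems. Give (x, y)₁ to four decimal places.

(2.1833, 0.5167)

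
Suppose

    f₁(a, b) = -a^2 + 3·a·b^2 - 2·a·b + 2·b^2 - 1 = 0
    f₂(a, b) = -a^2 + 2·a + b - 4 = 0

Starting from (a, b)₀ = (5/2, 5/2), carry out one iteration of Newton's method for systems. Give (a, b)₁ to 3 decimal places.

At (5/2, 5/2): F = (39.625, -2.750).
Jacobian J = [[-2·a + 3·b^2 - 2·b, 6·a·b - 2·a + 4·b], [-2·a + 2, 1]].
At the point, J = [[8.750, 42.500], [-3.000, 1.000]] (det J = 136.250).
Solving J·Δ = −F gives Δ = (-1.149, -0.696).
Then the next iterate is (a, b)₁ = (1.351, 1.804).

(1.351, 1.804)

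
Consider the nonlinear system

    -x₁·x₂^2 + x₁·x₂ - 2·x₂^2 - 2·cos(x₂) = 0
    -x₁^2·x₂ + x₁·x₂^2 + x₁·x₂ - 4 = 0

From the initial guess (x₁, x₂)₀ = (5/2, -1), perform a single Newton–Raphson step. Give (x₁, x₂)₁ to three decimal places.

(4.039, 0.137)

At (5/2, -1): F = (-8.08060, 2.250).
Jacobian J = [[-x₂^2 + x₂, -2·x₁·x₂ + x₁ - 4·x₂ + 2·sin(x₂)], [-2·x₁·x₂ + x₂^2 + x₂, -x₁^2 + 2·x₁·x₂ + x₁]].
At the point, J = [[-2.000, 9.81706], [5.000, -8.750]] (det J = -31.58529).
Solving J·Δ = −F gives Δ = (1.539, 1.137).
Then the next iterate is (x₁, x₂)₁ = (4.039, 0.137).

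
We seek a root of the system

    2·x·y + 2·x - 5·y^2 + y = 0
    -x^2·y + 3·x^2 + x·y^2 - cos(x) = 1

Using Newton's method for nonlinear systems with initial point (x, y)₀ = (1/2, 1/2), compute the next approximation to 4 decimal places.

(0.8061, 1.0561)

At (1/2, 1/2): F = (0.7500, -1.127583).
Jacobian J = [[2·y + 2, 2·x - 10·y + 1], [-2·x·y + 6·x + y^2 + sin(x), -x^2 + 2·x·y]].
At the point, J = [[3.0000, -3.0000], [3.229426, 0.2500]] (det J = 10.438277).
Solving J·Δ = −F gives Δ = (0.3061, 0.5561).
Then the next iterate is (x, y)₁ = (0.8061, 1.0561).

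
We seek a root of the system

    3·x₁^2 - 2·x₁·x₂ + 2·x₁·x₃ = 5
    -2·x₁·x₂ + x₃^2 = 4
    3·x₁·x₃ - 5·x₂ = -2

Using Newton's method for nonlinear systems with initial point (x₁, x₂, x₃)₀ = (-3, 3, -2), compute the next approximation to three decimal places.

(-1.479, 1.698, -1.735)

At (-3, 3, -2): F = (52.000, 18.000, 5.000).
Jacobian J = [[6·x₁ - 2·x₂ + 2·x₃, -2·x₁, 2·x₁], [-2·x₂, -2·x₁, 2·x₃], [3·x₃, -5, 3·x₁]].
At the point, J = [[-28.000, 6.000, -6.000], [-6.000, 6.000, -4.000], [-6.000, -5.000, -9.000]] (det J = 1496.000).
Solving J·Δ = −F gives Δ = (1.521, -1.302, 0.265).
Then the next iterate is (x₁, x₂, x₃)₁ = (-1.479, 1.698, -1.735).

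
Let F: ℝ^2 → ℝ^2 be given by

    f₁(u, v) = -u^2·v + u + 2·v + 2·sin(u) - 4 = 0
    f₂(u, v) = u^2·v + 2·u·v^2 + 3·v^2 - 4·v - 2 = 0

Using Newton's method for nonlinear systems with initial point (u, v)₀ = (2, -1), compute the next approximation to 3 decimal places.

At (2, -1): F = (1.81859, 5.000).
Jacobian J = [[-2·u·v + 2·cos(u) + 1, -u^2 + 2], [2·u·v + 2·v^2, u^2 + 4·u·v + 6·v - 4]].
At the point, J = [[4.16771, -2.000], [-2.000, -14.000]] (det J = -62.34789).
Solving J·Δ = −F gives Δ = (-0.248, 0.393).
Then the next iterate is (u, v)₁ = (1.752, -0.607).

(1.752, -0.607)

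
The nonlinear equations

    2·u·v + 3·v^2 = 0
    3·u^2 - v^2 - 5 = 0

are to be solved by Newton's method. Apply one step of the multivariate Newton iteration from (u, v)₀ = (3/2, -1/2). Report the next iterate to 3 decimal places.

(0.750, 4.750)

At (3/2, -1/2): F = (-0.750, 1.500).
Jacobian J = [[2·v, 2·u + 6·v], [6·u, -2·v]].
At the point, J = [[-1.000, 0.000], [9.000, 1.000]] (det J = -1.000).
Solving J·Δ = −F gives Δ = (-0.750, 5.250).
Then the next iterate is (u, v)₁ = (0.750, 4.750).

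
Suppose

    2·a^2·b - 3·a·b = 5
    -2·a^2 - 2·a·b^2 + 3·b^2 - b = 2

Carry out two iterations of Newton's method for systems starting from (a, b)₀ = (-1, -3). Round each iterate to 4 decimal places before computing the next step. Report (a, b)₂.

(0.5018, -1.3575)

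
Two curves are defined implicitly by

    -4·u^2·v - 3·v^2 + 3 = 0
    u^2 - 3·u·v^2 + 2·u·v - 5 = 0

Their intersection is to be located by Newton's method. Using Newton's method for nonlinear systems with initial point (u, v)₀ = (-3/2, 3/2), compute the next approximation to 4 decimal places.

(0.4167, 2.4583)

At (-3/2, 3/2): F = (-17.2500, 2.8750).
Jacobian J = [[-8·u·v, -4·u^2 - 6·v], [2·u - 3·v^2 + 2·v, -6·u·v + 2·u]].
At the point, J = [[18.0000, -18.0000], [-6.7500, 10.5000]] (det J = 67.5000).
Solving J·Δ = −F gives Δ = (1.9167, 0.9583).
Then the next iterate is (u, v)₁ = (0.4167, 2.4583).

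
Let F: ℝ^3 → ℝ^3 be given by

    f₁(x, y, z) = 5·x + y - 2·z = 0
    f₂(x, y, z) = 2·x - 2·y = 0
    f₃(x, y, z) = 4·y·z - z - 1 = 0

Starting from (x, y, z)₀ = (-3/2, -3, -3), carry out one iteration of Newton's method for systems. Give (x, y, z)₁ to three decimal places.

At (-3/2, -3, -3): F = (-4.500, 3.000, 38.000).
Jacobian J = [[5, 1, -2], [2, -2, 0], [0, 4·z, 4·y - 1]].
At the point, J = [[5.000, 1.000, -2.000], [2.000, -2.000, 0.000], [0.000, -12.000, -13.000]] (det J = 204.000).
Solving J·Δ = −F gives Δ = (0.775, 2.275, 0.824).
Then the next iterate is (x, y, z)₁ = (-0.725, -0.725, -2.176).

(-0.725, -0.725, -2.176)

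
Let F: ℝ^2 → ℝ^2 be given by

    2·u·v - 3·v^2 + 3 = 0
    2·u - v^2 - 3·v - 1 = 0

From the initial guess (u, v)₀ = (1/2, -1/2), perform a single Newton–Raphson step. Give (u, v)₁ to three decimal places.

(-0.917, -1.292)

At (1/2, -1/2): F = (1.750, 1.250).
Jacobian J = [[2·v, 2·u - 6·v], [2, -2·v - 3]].
At the point, J = [[-1.000, 4.000], [2.000, -2.000]] (det J = -6.000).
Solving J·Δ = −F gives Δ = (-1.417, -0.792).
Then the next iterate is (u, v)₁ = (-0.917, -1.292).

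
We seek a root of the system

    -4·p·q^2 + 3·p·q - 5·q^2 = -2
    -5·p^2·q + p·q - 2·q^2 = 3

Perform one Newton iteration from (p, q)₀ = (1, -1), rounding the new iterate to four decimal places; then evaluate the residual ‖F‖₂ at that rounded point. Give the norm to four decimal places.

At (1, -1): F = (-10.0000, -1.0000).
Jacobian J = [[-4·q^2 + 3·q, -8·p·q + 3·p - 10·q], [-10·p·q + q, -5·p^2 + p - 4·q]].
At the point, J = [[-7.0000, 21.0000], [9.0000, 0.0000]] (det J = -189.0000).
Solving J·Δ = −F gives Δ = (0.1111, 0.5132).
Then the next iterate is (p, q)₁ = (1.1111, -0.4868).
Re-evaluating at (1.1111, -0.4868): F = (-1.860730, -1.009954), so ‖F‖₂ = 2.1171.

2.1171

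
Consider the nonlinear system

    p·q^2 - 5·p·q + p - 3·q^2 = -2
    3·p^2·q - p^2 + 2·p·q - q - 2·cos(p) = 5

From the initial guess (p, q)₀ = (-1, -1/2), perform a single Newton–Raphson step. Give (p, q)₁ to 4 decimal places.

(2.0559, -1.4955)

At (-1, -1/2): F = (-2.5000, -7.080605).
Jacobian J = [[q^2 - 5·q + 1, 2·p·q - 5·p - 6·q], [6·p·q - 2·p + 2·q + 2·sin(p), 3·p^2 + 2·p - 1]].
At the point, J = [[3.7500, 9.0000], [2.317058, 0.0000]] (det J = -20.853522).
Solving J·Δ = −F gives Δ = (3.0559, -0.9955).
Then the next iterate is (p, q)₁ = (2.0559, -1.4955).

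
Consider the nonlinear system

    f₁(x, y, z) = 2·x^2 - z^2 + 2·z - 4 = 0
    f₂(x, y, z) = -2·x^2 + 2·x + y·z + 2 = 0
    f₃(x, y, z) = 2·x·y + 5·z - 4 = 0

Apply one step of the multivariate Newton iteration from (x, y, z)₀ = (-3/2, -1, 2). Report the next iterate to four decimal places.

At (-3/2, -1, 2): F = (0.5000, -7.5000, 9.0000).
Jacobian J = [[4·x, 0, -2·z + 2], [-4·x + 2, z, y], [2·y, 2·x, 5]].
At the point, J = [[-6.0000, 0.0000, -2.0000], [8.0000, 2.0000, -1.0000], [-2.0000, -3.0000, 5.0000]] (det J = -2.0000).
Solving J·Δ = −F gives Δ = (-2.7500, 19.0000, 8.5000).
Then the next iterate is (x, y, z)₁ = (-4.2500, 18.0000, 10.5000).

(-4.2500, 18.0000, 10.5000)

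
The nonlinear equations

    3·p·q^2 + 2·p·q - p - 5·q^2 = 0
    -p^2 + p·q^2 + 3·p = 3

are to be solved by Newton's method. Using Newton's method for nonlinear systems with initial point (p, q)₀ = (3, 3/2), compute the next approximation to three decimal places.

(2.268, 1.022)

At (3, 3/2): F = (15.000, 3.750).
Jacobian J = [[3·q^2 + 2·q - 1, 6·p·q + 2·p - 10·q], [-2·p + q^2 + 3, 2·p·q]].
At the point, J = [[8.750, 18.000], [-0.750, 9.000]] (det J = 92.250).
Solving J·Δ = −F gives Δ = (-0.732, -0.478).
Then the next iterate is (p, q)₁ = (2.268, 1.022).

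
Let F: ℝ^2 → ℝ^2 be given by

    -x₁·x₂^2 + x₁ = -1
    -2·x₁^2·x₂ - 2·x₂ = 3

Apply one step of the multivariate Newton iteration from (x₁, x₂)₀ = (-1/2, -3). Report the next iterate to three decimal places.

At (-1/2, -3): F = (5.000, 4.500).
Jacobian J = [[-x₂^2 + 1, -2·x₁·x₂], [-4·x₁·x₂, -2·x₁^2 - 2]].
At the point, J = [[-8.000, -3.000], [-6.000, -2.500]] (det J = 2.000).
Solving J·Δ = −F gives Δ = (-0.500, 3.000).
Then the next iterate is (x₁, x₂)₁ = (-1.000, 0.000).

(-1.000, 0.000)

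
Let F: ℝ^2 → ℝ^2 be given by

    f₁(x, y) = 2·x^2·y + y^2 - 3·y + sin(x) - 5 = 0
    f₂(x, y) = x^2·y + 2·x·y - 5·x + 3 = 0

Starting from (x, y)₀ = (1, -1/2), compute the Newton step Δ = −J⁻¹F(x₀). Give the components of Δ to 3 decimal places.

At (1, -1/2): F = (-3.40853, -3.500).
Jacobian J = [[4·x·y + cos(x), 2·x^2 + 2·y - 3], [2·x·y + 2·y - 5, x^2 + 2·x]].
At the point, J = [[-1.45970, -2.000], [-7.000, 3.000]] (det J = -18.37909).
Solving J·Δ = −F gives Δ = (-0.937, -1.020).

(-0.937, -1.020)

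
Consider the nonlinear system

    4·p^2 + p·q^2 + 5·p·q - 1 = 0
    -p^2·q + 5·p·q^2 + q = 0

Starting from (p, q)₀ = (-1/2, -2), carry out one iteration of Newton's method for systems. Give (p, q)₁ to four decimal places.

At (-1/2, -2): F = (3.0000, -11.5000).
Jacobian J = [[8·p + q^2 + 5·q, 2·p·q + 5·p], [-2·p·q + 5·q^2, -p^2 + 10·p·q + 1]].
At the point, J = [[-10.0000, -0.5000], [18.0000, 10.7500]] (det J = -98.5000).
Solving J·Δ = −F gives Δ = (0.2690, 0.6193).
Then the next iterate is (p, q)₁ = (-0.2310, -1.3807).

(-0.2310, -1.3807)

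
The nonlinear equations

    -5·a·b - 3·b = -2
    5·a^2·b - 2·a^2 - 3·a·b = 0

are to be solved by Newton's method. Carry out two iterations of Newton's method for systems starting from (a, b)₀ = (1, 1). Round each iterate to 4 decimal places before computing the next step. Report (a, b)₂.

(1.3821, 0.1076)

At (1, 1): F = (-6.0000, 0.0000).
Jacobian J = [[-5·b, -5·a - 3], [10·a·b - 4·a - 3·b, 5·a^2 - 3·a]].
At the point, J = [[-5.0000, -8.0000], [3.0000, 2.0000]] (det J = 14.0000).
Solving J·Δ = −F gives Δ = (0.8571, -1.2857).
Then the next iterate is (a, b)₁ = (1.8571, -0.2857).
Round to (1.8571, -0.2857) and repeat: F = (5.509967, -10.232560), J = [[1.4285, -12.2855], [-11.877035, 11.672802]].
Δ = (-0.4750, 0.3933), so (a, b)₂ = (1.3821, 0.1076).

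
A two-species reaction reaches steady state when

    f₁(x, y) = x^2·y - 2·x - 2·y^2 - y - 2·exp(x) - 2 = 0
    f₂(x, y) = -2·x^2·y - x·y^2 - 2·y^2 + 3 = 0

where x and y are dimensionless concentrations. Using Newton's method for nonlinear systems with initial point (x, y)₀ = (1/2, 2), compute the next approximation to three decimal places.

(3.210, -0.827)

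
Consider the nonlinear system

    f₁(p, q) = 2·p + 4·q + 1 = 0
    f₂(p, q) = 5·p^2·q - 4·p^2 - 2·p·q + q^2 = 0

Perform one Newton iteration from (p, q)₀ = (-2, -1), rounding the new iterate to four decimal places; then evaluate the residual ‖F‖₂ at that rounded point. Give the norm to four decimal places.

2.3199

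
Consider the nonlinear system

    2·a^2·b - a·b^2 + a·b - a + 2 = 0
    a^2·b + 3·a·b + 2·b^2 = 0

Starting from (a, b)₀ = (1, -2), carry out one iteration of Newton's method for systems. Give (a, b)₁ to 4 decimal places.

At (1, -2): F = (-9.0000, 0.0000).
Jacobian J = [[4·a·b - b^2 + b - 1, 2·a^2 - 2·a·b + a], [2·a·b + 3·b, a^2 + 3·a + 4·b]].
At the point, J = [[-15.0000, 7.0000], [-10.0000, -4.0000]] (det J = 130.0000).
Solving J·Δ = −F gives Δ = (-0.2769, 0.6923).
Then the next iterate is (a, b)₁ = (0.7231, -1.3077).

(0.7231, -1.3077)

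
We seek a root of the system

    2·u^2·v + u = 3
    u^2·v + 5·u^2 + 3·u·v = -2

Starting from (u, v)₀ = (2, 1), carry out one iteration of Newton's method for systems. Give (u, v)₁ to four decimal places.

At (2, 1): F = (7.0000, 32.0000).
Jacobian J = [[4·u·v + 1, 2·u^2], [2·u·v + 10·u + 3·v, u^2 + 3·u]].
At the point, J = [[9.0000, 8.0000], [27.0000, 10.0000]] (det J = -126.0000).
Solving J·Δ = −F gives Δ = (-1.4762, 0.7857).
Then the next iterate is (u, v)₁ = (0.5238, 1.7857).

(0.5238, 1.7857)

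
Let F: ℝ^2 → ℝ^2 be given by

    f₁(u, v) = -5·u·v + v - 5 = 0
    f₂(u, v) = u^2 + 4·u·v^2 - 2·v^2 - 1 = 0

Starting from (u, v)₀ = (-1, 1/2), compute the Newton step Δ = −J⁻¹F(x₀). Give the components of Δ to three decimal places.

(-1.000, -0.083)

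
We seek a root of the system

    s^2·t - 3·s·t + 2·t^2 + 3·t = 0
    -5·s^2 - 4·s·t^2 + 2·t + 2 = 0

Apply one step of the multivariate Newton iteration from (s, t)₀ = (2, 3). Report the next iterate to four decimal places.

At (2, 3): F = (21.0000, -84.0000).
Jacobian J = [[2·s·t - 3·t, s^2 - 3·s + 4·t + 3], [-10·s - 4·t^2, -8·s·t + 2]].
At the point, J = [[3.0000, 13.0000], [-56.0000, -46.0000]] (det J = 590.0000).
Solving J·Δ = −F gives Δ = (-0.2136, -1.5661).
Then the next iterate is (s, t)₁ = (1.7864, 1.4339).

(1.7864, 1.4339)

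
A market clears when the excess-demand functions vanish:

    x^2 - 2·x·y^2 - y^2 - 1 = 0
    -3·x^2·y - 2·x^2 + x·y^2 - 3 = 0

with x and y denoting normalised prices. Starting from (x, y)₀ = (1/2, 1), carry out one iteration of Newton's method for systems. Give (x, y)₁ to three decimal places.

At (1/2, 1): F = (-2.750, -3.750).
Jacobian J = [[2·x - 2·y^2, -4·x·y - 2·y], [-6·x·y - 4·x + y^2, -3·x^2 + 2·x·y]].
At the point, J = [[-1.000, -4.000], [-4.000, 0.250]] (det J = -16.250).
Solving J·Δ = −F gives Δ = (-0.965, -0.446).
Then the next iterate is (x, y)₁ = (-0.465, 0.554).

(-0.465, 0.554)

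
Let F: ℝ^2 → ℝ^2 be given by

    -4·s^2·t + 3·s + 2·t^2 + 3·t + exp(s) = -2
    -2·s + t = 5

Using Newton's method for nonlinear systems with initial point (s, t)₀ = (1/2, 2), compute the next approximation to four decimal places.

(-2.9326, -0.8652)

At (1/2, 2): F = (17.148721, -4.0000).
Jacobian J = [[-8·s·t + exp(s) + 3, -4·s^2 + 4·t + 3], [-2, 1]].
At the point, J = [[-3.351279, 10.0000], [-2.0000, 1.0000]] (det J = 16.648721).
Solving J·Δ = −F gives Δ = (-3.4326, -2.8652).
Then the next iterate is (s, t)₁ = (-2.9326, -0.8652).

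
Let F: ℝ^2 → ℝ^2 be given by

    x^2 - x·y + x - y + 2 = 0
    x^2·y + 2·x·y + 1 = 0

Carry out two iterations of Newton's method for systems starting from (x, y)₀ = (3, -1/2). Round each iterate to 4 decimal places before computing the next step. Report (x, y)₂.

(-2.4529, -3.9454)

At (3, -1/2): F = (16.0000, -6.5000).
Jacobian J = [[2·x - y + 1, -x - 1], [2·x·y + 2·y, x^2 + 2·x]].
At the point, J = [[7.5000, -4.0000], [-4.0000, 15.0000]] (det J = 96.5000).
Solving J·Δ = −F gives Δ = (-2.2176, -0.1580).
Then the next iterate is (x, y)₁ = (0.7824, -0.6580).
Round to (0.7824, -0.6580) and repeat: F = (4.567369, -0.432433), J = [[3.2228, -1.7824], [-2.345638, 2.176950]].
Δ = (-3.2353, -3.2874), so (x, y)₂ = (-2.4529, -3.9454).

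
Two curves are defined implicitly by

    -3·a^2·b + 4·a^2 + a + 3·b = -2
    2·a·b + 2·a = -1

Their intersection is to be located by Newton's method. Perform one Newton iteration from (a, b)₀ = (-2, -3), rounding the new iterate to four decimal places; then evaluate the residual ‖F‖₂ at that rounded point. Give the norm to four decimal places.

13.5412

At (-2, -3): F = (43.0000, 9.0000).
Jacobian J = [[-6·a·b + 8·a + 1, -3·a^2 + 3], [2·b + 2, 2·a]].
At the point, J = [[-51.0000, -9.0000], [-4.0000, -4.0000]] (det J = 168.0000).
Solving J·Δ = −F gives Δ = (0.5417, 1.7083).
Then the next iterate is (a, b)₁ = (-1.4583, -1.2917).
Re-evaluating at (-1.4583, -1.2917): F = (13.414094, 1.850772), so ‖F‖₂ = 13.5412.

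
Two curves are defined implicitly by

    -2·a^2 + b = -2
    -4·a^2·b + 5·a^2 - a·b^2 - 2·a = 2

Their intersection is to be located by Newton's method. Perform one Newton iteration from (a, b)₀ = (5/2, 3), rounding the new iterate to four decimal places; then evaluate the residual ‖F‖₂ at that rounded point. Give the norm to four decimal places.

At (5/2, 3): F = (-7.5000, -73.2500).
Jacobian J = [[-4·a, 1], [-8·a·b + 10·a - b^2 - 2, -4·a^2 - 2·a·b]].
At the point, J = [[-10.0000, 1.0000], [-46.0000, -40.0000]] (det J = 446.0000).
Solving J·Δ = −F gives Δ = (-0.8369, -0.8688).
Then the next iterate is (a, b)₁ = (1.6631, 2.1312).
Re-evaluating at (1.6631, 2.1312): F = (-1.400603, -22.629273), so ‖F‖₂ = 22.6726.

22.6726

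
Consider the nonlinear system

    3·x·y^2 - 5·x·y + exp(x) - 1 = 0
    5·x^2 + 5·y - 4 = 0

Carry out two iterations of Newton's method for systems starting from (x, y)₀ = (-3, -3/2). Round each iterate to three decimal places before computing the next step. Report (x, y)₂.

At (-3, -3/2): F = (-43.70021, 33.500).
Jacobian J = [[3·y^2 - 5·y + exp(x), 6·x·y - 5·x], [10·x, 5]].
At the point, J = [[14.29979, 42.000], [-30.000, 5.000]] (det J = 1331.49894).
Solving J·Δ = −F gives Δ = (1.221, 0.625).
Then the next iterate is (x, y)₁ = (-1.779, -0.875).
Round to (-1.779, -0.875) and repeat: F = (-12.70046, 7.44920), J = [[6.84068, 18.23475], [-17.790, 5.000]].
Δ = (0.556, 0.488), so (x, y)₂ = (-1.223, -0.387).

(-1.223, -0.387)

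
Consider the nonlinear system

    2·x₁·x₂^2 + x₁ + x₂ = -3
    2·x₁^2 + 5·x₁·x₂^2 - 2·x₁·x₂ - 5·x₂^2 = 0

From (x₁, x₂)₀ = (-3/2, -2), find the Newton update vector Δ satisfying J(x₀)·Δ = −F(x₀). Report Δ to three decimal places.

At (-3/2, -2): F = (-12.500, -51.500).
Jacobian J = [[2·x₂^2 + 1, 4·x₁·x₂ + 1], [4·x₁ + 5·x₂^2 - 2·x₂, 10·x₁·x₂ - 2·x₁ - 10·x₂]].
At the point, J = [[9.000, 13.000], [18.000, 53.000]] (det J = 243.000).
Solving J·Δ = −F gives Δ = (-0.029, 0.981).

(-0.029, 0.981)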